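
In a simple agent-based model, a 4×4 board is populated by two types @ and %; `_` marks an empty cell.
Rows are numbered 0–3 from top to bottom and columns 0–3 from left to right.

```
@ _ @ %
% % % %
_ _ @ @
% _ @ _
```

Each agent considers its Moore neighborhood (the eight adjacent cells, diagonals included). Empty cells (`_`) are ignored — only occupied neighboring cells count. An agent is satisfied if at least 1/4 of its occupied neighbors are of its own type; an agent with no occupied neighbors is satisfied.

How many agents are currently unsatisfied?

(0,0)@ 0/2 unhappy
(0,2)@ 0/4 unhappy
(0,3)% 2/3 ok
(1,0)% 1/2 ok
(1,1)% 2/5 ok
(1,2)% 3/6 ok
(1,3)% 2/5 ok
(2,2)@ 2/5 ok
(2,3)@ 2/4 ok
(3,0)% 0/0 ok
(3,2)@ 2/2 ok
Unsatisfied: (0,0), (0,2) — 2 in total.

2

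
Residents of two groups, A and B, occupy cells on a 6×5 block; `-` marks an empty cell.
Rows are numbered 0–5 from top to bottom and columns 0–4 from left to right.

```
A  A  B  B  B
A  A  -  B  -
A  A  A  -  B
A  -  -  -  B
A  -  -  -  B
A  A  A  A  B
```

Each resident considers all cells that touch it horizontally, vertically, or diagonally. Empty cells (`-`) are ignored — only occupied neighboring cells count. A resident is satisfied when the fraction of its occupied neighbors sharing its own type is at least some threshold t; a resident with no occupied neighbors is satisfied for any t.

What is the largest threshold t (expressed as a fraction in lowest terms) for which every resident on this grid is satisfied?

Row 0: (0,0)A 3/3 · (0,1)A 3/4 · (0,2)B 2/4 · (0,3)B 3/3 · (0,4)B 2/2
Row 1: (1,0)A 5/5 · (1,1)A 6/7 · (1,3)B 4/5
Row 2: (2,0)A 4/4 · (2,1)A 5/5 · (2,2)A 2/3 · (2,4)B 2/2
Row 3: (3,0)A 3/3 · (3,4)B 2/2
Row 4: (4,0)A 3/3 · (4,4)B 2/3
Row 5: (5,0)A 2/2 · (5,1)A 3/3 · (5,2)A 2/2 · (5,3)A 1/3 · (5,4)B 1/2
The smallest same-type fraction is 1/3 at (5,3), which reduces to 1/3. Any threshold above that leaves this resident unsatisfied.

1/3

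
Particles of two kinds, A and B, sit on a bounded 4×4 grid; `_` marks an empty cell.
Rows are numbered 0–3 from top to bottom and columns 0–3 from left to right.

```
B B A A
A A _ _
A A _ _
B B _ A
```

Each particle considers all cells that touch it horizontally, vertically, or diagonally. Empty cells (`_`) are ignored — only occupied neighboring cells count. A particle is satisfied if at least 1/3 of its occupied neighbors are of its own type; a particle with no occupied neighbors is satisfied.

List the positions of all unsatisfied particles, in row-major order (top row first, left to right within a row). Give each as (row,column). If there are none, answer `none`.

(0,0)B 1/3 ✓
(0,1)B 1/4 ✗
(0,2)A 2/3 ✓
(0,3)A 1/1 ✓
(1,0)A 3/5 ✓
(1,1)A 4/6 ✓
(2,0)A 3/5 ✓
(2,1)A 3/5 ✓
(3,0)B 1/3 ✓
(3,1)B 1/3 ✓
(3,3)A 0/0 ✓

(0,1)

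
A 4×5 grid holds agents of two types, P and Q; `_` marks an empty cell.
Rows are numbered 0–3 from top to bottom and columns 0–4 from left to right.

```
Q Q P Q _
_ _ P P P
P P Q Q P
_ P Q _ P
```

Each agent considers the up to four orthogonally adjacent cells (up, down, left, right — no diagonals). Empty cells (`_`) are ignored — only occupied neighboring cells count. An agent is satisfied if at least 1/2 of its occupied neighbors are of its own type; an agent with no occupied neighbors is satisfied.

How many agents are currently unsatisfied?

3

Row 0: (0,0)Q 1/1 ok · (0,1)Q 1/2 ok · (0,2)P 1/3 unhappy · (0,3)Q 0/2 unhappy
Row 1: (1,2)P 2/3 ok · (1,3)P 2/4 ok · (1,4)P 2/2 ok
Row 2: (2,0)P 1/1 ok · (2,1)P 2/3 ok · (2,2)Q 2/4 ok · (2,3)Q 1/3 unhappy · (2,4)P 2/3 ok
Row 3: (3,1)P 1/2 ok · (3,2)Q 1/2 ok · (3,4)P 1/1 ok
Unsatisfied: (0,2), (0,3), (2,3) — 3 in total.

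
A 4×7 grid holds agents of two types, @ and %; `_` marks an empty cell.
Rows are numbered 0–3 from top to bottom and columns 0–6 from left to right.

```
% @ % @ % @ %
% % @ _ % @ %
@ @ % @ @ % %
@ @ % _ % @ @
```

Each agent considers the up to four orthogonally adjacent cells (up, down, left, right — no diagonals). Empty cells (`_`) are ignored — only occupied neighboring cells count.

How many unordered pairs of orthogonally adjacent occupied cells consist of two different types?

24

Scan each occupied cell's neighbors to the right and below so each pair is counted once.
From row 0: 8 unlike of 12 pairs (running 8/12).
From row 1: 8 unlike of 10 pairs (running 16/22).
From row 2: 6 unlike of 12 pairs (running 22/34).
From row 3: 2 unlike of 4 pairs (running 24/38).
Total adjacent occupied pairs: 38; unlike-type pairs: 24.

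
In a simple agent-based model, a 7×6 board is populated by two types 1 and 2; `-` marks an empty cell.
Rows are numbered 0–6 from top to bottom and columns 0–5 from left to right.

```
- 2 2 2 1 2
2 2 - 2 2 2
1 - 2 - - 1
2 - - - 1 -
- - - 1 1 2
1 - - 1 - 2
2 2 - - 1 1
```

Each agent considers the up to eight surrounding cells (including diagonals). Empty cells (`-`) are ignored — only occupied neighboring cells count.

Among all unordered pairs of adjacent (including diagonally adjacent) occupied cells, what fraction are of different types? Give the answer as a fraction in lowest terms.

Scan each occupied cell's neighbors to the right and below (and the two forward diagonals) so each pair is counted once.
Row 0: 2(0,1)–2(0,2)= 2(0,1)–2(1,1)= 2(0,1)–2(1,0)= 2(0,2)–2(0,3)= 2(0,2)–2(1,3)= 2(0,2)–2(1,1)= 2(0,3)–1(0,4)≠ 2(0,3)–2(1,3)= 2(0,3)–2(1,4)= 1(0,4)–2(0,5)≠ 1(0,4)–2(1,4)≠ 1(0,4)–2(1,5)≠ 1(0,4)–2(1,3)≠ 2(0,5)–2(1,5)= 2(0,5)–2(1,4)=  → 5/15 unlike.
Row 1: 2(1,0)–2(1,1)= 2(1,0)–1(2,0)≠ 2(1,1)–2(2,2)= 2(1,1)–1(2,0)≠ 2(1,3)–2(1,4)= 2(1,3)–2(2,2)= 2(1,4)–2(1,5)= 2(1,4)–1(2,5)≠ 2(1,5)–1(2,5)≠  → 4/9 unlike.
Row 2: 1(2,0)–2(3,0)≠ 1(2,5)–1(3,4)=  → 1/2 unlike.
Row 3: 1(3,4)–1(4,4)= 1(3,4)–2(4,5)≠ 1(3,4)–1(4,3)=  → 1/3 unlike.
Row 4: 1(4,3)–1(4,4)= 1(4,3)–1(5,3)= 1(4,4)–2(4,5)≠ 1(4,4)–2(5,5)≠ 1(4,4)–1(5,3)= 2(4,5)–2(5,5)=  → 2/6 unlike.
Row 5: 1(5,0)–2(6,0)≠ 1(5,0)–2(6,1)≠ 1(5,3)–1(6,4)= 2(5,5)–1(6,5)≠ 2(5,5)–1(6,4)≠  → 4/5 unlike.
Row 6: 2(6,0)–2(6,1)= 1(6,4)–1(6,5)=  → 0/2 unlike.
Total adjacent occupied pairs: 42; unlike-type pairs: 17.
17/42 is already in lowest terms.

17/42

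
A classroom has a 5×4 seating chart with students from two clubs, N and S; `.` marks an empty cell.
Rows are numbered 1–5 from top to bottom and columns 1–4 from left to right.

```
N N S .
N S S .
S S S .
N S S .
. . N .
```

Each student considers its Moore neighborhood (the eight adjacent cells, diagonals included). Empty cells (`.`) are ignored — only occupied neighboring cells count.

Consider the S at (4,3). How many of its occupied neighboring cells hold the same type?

Occupied neighbors of (4,3): (3,2)=S, (3,3)=S, (4,2)=S, (5,3)=N.
Same type (S): 3 of 4.

3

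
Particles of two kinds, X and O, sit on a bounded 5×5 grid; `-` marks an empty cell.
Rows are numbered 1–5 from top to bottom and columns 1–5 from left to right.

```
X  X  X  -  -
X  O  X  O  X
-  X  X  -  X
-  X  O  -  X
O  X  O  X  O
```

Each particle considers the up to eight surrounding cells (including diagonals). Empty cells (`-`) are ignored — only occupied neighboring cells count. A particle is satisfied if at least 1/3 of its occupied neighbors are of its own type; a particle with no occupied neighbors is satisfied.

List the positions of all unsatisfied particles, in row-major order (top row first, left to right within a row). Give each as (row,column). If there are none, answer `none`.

(2,2), (2,4), (4,3), (5,1), (5,2), (5,3), (5,4), (5,5)

Row 1: (1,1)X 2/3 satisfied · (1,2)X 4/5 satisfied · (1,3)X 2/4 satisfied
Row 2: (2,1)X 3/4 satisfied · (2,2)O 0/7 not · (2,3)X 4/6 satisfied · (2,4)O 0/5 not · (2,5)X 1/2 satisfied
Row 3: (3,2)X 4/6 satisfied · (3,3)X 3/6 satisfied · (3,5)X 2/3 satisfied
Row 4: (4,2)X 3/6 satisfied · (4,3)O 1/6 not · (4,5)X 2/3 satisfied
Row 5: (5,1)O 0/2 not · (5,2)X 1/4 not · (5,3)O 1/4 not · (5,4)X 1/4 not · (5,5)O 0/2 not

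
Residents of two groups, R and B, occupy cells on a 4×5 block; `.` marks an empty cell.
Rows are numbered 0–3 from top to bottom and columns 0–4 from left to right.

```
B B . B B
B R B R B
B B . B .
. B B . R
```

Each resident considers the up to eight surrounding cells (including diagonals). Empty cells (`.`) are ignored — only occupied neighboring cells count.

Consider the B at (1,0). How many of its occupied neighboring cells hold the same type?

Occupied neighbors of (1,0): (0,0)=B, (0,1)=B, (1,1)=R, (2,0)=B, (2,1)=B.
Same type (B): 4 of 5.

4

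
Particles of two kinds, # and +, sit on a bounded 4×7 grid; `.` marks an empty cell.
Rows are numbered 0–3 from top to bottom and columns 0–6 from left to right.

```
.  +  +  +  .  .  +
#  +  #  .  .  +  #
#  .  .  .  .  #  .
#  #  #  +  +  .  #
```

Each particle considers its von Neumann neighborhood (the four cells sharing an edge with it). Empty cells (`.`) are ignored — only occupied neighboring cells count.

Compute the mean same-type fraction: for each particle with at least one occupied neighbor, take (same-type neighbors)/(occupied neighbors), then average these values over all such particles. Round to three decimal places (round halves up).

0.531

(0,1)+ 2/2
(0,2)+ 2/3
(0,3)+ 1/1
(0,6)+ 0/1
(1,0)# 1/2
(1,1)+ 1/3
(1,2)# 0/2
(1,5)+ 0/2
(1,6)# 0/2
(2,0)# 2/2
(2,5)# 0/1
(3,0)# 2/2
(3,1)# 2/2
(3,2)# 1/2
(3,3)+ 1/2
(3,4)+ 1/1
(3,6)# — no occupied neighbors
Sum over 16 particles: 2/2 + 2/3 + 1/1 + 0/1 + 1/2 + 1/3 + 0/2 + 0/2 + 0/2 + 2/2 + 0/1 + 2/2 + 2/2 + 1/2 + 1/2 + 1/1 = 17/2; mean = 17/2 ÷ 16 = 17/32 = 0.53125 → 0.531.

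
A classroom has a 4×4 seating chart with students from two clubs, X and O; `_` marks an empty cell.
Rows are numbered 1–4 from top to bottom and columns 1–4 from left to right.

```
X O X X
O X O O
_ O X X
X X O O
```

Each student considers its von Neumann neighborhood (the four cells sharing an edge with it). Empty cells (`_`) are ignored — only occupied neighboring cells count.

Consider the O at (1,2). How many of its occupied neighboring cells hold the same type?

0

Occupied neighbors of (1,2): (2,2)=X, (1,1)=X, (1,3)=X.
Same type (O): 0 of 3.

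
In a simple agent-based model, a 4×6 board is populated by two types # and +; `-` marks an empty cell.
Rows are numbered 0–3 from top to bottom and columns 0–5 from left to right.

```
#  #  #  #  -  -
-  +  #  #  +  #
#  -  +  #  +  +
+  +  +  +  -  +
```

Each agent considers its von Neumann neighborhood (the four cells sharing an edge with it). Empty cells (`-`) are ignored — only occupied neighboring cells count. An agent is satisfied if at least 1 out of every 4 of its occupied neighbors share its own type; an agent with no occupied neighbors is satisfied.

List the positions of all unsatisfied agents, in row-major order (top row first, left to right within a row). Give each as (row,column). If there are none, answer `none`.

Row 0: (0,0)# 1/1 ✓ · (0,1)# 2/3 ✓ · (0,2)# 3/3 ✓ · (0,3)# 2/2 ✓
Row 1: (1,1)+ 0/2 ✗ · (1,2)# 2/4 ✓ · (1,3)# 3/4 ✓ · (1,4)+ 1/3 ✓ · (1,5)# 0/2 ✗
Row 2: (2,0)# 0/1 ✗ · (2,2)+ 1/3 ✓ · (2,3)# 1/4 ✓ · (2,4)+ 2/3 ✓ · (2,5)+ 2/3 ✓
Row 3: (3,0)+ 1/2 ✓ · (3,1)+ 2/2 ✓ · (3,2)+ 3/3 ✓ · (3,3)+ 1/2 ✓ · (3,5)+ 1/1 ✓

(1,1), (1,5), (2,0)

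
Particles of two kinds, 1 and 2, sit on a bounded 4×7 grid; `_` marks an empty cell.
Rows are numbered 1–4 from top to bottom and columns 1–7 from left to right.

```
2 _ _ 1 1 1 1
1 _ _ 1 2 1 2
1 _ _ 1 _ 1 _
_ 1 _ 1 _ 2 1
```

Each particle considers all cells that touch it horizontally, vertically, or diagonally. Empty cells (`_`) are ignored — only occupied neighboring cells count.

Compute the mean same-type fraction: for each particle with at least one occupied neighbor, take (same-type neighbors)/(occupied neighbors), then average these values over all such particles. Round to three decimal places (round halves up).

0.542

(1,1)2 0/1
(1,4)1 2/3
(1,5)1 4/5
(1,6)1 3/5
(1,7)1 2/3
(2,1)1 1/2
(2,4)1 3/4
(2,5)2 0/7
(2,6)1 4/6
(2,7)2 0/4
(3,1)1 2/2
(3,4)1 2/3
(3,6)1 2/5
(4,2)1 1/1
(4,4)1 1/1
(4,6)2 0/2
(4,7)1 1/2
Sum over 17 particles: 0/1 + 2/3 + 4/5 + 3/5 + 2/3 + 1/2 + 3/4 + 0/7 + 4/6 + 0/4 + 2/2 + 2/3 + 2/5 + 1/1 + 1/1 + 0/2 + 1/2 = 553/60; mean = 553/60 ÷ 17 = 553/1020 = 0.542156… → 0.542.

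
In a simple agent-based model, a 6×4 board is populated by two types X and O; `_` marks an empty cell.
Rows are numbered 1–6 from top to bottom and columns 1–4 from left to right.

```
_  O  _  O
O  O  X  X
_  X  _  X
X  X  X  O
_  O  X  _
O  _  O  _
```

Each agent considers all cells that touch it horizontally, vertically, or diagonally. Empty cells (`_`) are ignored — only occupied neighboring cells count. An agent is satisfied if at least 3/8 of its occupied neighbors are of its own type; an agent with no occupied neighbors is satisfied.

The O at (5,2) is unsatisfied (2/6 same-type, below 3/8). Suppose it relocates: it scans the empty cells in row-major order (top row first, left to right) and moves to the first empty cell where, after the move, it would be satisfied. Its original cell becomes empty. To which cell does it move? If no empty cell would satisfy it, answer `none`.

(1,1)

Vacating (5,2). Empty cells in order:
  (1,1): 3/3 same-type → satisfied — stop here.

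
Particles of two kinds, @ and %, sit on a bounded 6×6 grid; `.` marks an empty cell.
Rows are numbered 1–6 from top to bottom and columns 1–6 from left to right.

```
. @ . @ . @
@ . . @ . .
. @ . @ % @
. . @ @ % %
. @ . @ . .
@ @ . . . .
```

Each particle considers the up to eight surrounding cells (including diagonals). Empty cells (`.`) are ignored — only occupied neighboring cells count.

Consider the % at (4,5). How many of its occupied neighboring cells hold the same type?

2

Occupied neighbors of (4,5): (3,4)=@, (3,5)=%, (3,6)=@, (4,4)=@, (4,6)=%, (5,4)=@.
Same type (%): 2 of 6.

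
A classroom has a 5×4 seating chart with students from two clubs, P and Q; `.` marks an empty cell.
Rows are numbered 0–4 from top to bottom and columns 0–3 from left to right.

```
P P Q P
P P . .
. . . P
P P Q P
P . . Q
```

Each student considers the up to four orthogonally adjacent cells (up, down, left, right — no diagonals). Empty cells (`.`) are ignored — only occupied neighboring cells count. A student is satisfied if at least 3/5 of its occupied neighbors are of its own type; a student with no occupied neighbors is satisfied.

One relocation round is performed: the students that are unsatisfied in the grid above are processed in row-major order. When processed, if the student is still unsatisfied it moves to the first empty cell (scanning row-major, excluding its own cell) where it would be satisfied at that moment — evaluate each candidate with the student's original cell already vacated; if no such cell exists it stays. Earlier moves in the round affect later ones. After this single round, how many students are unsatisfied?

0

Initially unsatisfied (in order): (0,2), (0,3), (3,1), (3,2), (3,3), (4,3).
  (0,2) → (4,2).
  (0,3): now satisfied by earlier moves; stays.
  (3,1) → (0,2).
  (3,2): no empty cell satisfies it; stays.
  (3,3) → (1,2).
  (4,3): now satisfied by earlier moves; stays.
Resulting grid:
P P P P
P P P .
. . . P
P . Q .
P . Q Q
All satisfied now.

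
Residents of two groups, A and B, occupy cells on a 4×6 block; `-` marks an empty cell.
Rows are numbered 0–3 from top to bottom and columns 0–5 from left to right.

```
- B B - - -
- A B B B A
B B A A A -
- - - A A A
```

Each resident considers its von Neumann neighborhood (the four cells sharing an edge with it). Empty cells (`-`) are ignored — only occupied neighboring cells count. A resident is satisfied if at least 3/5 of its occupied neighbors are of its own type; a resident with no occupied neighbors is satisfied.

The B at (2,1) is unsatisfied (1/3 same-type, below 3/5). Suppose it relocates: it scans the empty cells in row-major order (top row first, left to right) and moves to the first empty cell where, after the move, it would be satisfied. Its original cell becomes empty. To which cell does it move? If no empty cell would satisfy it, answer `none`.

Vacating (2,1). Empty cells in order:
  (0,0): 1/1 same-type → satisfied — stop here.

(0,0)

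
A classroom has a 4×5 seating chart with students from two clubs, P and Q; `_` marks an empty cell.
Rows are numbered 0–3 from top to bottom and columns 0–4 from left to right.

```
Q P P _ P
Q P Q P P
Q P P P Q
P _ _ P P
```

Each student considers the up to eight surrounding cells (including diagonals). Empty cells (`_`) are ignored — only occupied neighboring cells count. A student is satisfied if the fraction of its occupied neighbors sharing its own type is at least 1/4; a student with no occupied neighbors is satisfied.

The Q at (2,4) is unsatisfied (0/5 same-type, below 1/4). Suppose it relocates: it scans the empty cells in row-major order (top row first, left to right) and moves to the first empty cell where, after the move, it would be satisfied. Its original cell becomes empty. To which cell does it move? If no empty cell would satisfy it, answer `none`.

(3,1)

Vacating (2,4). Empty cells in order:
  (0,3): 1/5 same-type → still unsatisfied.
  (3,1): 1/4 same-type → satisfied — stop here.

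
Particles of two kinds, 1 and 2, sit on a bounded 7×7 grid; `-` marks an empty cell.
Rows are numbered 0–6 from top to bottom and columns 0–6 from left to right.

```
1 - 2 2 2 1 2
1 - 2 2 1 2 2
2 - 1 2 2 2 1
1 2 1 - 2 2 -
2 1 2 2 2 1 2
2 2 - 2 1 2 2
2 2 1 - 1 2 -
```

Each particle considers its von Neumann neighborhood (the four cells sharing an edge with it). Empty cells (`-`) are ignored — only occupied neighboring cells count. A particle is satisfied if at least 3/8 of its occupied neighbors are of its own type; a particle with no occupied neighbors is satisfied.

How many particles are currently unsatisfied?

Row 0: (0,0)1 1/1 ✓ · (0,2)2 2/2 ✓ · (0,3)2 3/3 ✓ · (0,4)2 1/3 ✗ · (0,5)1 0/3 ✗ · (0,6)2 1/2 ✓
Row 1: (1,0)1 1/2 ✓ · (1,2)2 2/3 ✓ · (1,3)2 3/4 ✓ · (1,4)1 0/4 ✗ · (1,5)2 2/4 ✓ · (1,6)2 2/3 ✓
Row 2: (2,0)2 0/2 ✗ · (2,2)1 1/3 ✗ · (2,3)2 2/3 ✓ · (2,4)2 3/4 ✓ · (2,5)2 3/4 ✓ · (2,6)1 0/2 ✗
Row 3: (3,0)1 0/3 ✗ · (3,1)2 0/3 ✗ · (3,2)1 1/3 ✗ · (3,4)2 3/3 ✓ · (3,5)2 2/3 ✓
Row 4: (4,0)2 1/3 ✗ · (4,1)1 0/4 ✗ · (4,2)2 1/3 ✗ · (4,3)2 3/3 ✓ · (4,4)2 2/4 ✓ · (4,5)1 0/4 ✗ · (4,6)2 1/2 ✓
Row 5: (5,0)2 3/3 ✓ · (5,1)2 2/3 ✓ · (5,3)2 1/2 ✓ · (5,4)1 1/4 ✗ · (5,5)2 2/4 ✓ · (5,6)2 2/2 ✓
Row 6: (6,0)2 2/2 ✓ · (6,1)2 2/3 ✓ · (6,2)1 0/1 ✗ · (6,4)1 1/2 ✓ · (6,5)2 1/2 ✓
Unsatisfied: (0,4), (0,5), (1,4), (2,0), (2,2), (2,6), (3,0), (3,1), (3,2), (4,0), (4,1), (4,2), (4,5), (5,4), (6,2) — 15 in total.

15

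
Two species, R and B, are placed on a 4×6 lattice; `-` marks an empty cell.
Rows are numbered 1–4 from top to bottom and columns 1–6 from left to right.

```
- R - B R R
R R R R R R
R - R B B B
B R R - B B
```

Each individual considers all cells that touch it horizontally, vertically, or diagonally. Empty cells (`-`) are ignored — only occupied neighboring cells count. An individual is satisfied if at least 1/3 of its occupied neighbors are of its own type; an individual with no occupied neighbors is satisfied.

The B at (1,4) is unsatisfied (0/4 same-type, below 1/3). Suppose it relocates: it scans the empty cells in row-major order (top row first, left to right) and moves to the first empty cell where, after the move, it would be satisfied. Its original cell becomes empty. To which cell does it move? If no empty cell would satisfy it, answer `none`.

Vacating (1,4). Empty cells in order:
  (1,1): 0/3 same-type → still unsatisfied.
  (1,3): 0/4 same-type → still unsatisfied.
  (3,2): 1/8 same-type → still unsatisfied.
  (4,4): 3/5 same-type → satisfied — stop here.

(4,4)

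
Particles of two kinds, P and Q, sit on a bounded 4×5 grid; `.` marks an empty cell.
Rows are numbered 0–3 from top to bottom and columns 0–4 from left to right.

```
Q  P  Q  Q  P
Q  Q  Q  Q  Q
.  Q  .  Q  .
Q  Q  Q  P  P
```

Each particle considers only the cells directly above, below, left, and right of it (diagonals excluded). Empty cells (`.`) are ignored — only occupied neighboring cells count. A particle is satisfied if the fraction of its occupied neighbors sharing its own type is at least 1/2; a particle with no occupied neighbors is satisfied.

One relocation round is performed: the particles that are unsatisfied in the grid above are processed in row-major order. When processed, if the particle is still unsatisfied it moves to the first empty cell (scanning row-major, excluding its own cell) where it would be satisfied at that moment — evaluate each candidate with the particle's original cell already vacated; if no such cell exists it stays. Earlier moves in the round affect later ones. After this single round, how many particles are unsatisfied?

3

Initially unsatisfied (in order): (0,1), (0,4), (3,3).
  (0,1): no empty cell satisfies it; stays.
  (0,4): no empty cell satisfies it; stays.
  (3,3): no empty cell satisfies it; stays.
Resulting grid:
Q P Q Q P
Q Q Q Q Q
. Q . Q .
Q Q Q P P
Unsatisfied now: (0,1), (0,4), (3,3).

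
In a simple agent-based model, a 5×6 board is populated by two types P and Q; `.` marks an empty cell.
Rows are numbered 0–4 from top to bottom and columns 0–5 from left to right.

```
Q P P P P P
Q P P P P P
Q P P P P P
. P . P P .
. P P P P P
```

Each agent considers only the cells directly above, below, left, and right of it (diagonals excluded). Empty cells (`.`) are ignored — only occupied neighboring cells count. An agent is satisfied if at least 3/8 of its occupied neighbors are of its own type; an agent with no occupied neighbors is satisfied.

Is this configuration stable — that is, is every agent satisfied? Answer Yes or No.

Yes

(0,0)Q 1/2 satisfied
(0,1)P 2/3 satisfied
(0,2)P 3/3 satisfied
(0,3)P 3/3 satisfied
(0,4)P 3/3 satisfied
(0,5)P 2/2 satisfied
(1,0)Q 2/3 satisfied
(1,1)P 3/4 satisfied
(1,2)P 4/4 satisfied
(1,3)P 4/4 satisfied
(1,4)P 4/4 satisfied
(1,5)P 3/3 satisfied
(2,0)Q 1/2 satisfied
(2,1)P 3/4 satisfied
(2,2)P 3/3 satisfied
(2,3)P 4/4 satisfied
(2,4)P 4/4 satisfied
(2,5)P 2/2 satisfied
(3,1)P 2/2 satisfied
(3,3)P 3/3 satisfied
(3,4)P 3/3 satisfied
(4,1)P 2/2 satisfied
(4,2)P 2/2 satisfied
(4,3)P 3/3 satisfied
(4,4)P 3/3 satisfied
(4,5)P 1/1 satisfied
All meet the threshold, so the configuration is stable.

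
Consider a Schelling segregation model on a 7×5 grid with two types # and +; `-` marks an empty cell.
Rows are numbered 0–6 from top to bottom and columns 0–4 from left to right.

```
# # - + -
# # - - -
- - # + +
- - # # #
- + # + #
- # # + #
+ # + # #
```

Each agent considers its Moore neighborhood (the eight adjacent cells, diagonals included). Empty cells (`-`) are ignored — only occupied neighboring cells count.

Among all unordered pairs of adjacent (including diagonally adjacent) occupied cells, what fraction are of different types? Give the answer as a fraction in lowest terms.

29/57

Scan each occupied cell's neighbors to the right and below (and the two forward diagonals) so each pair is counted once.
From row 0: 0 unlike of 5 pairs (running 0/5).
From row 1: 0 unlike of 2 pairs (running 0/7).
From row 2: 6 unlike of 9 pairs (running 6/16).
From row 3: 4 unlike of 10 pairs (running 10/26).
From row 4: 9 unlike of 13 pairs (running 19/39).
From row 5: 7 unlike of 14 pairs (running 26/53).
From row 6: 3 unlike of 4 pairs (running 29/57).
Total adjacent occupied pairs: 57; unlike-type pairs: 29.
29/57 is already in lowest terms.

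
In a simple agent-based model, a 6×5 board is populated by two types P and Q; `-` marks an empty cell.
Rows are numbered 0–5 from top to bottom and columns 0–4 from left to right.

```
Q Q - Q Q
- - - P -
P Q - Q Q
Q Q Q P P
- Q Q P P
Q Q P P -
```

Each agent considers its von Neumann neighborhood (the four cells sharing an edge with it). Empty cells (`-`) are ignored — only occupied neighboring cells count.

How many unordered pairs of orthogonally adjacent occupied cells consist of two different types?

Scan each occupied cell's neighbors to the right and below so each pair is counted once.
From row 0: 1 unlike of 3 pairs (running 1/3).
From row 1: 1 unlike of 1 pairs (running 2/4).
From row 2: 4 unlike of 6 pairs (running 6/10).
From row 3: 1 unlike of 8 pairs (running 7/18).
From row 4: 2 unlike of 6 pairs (running 9/24).
From row 5: 1 unlike of 3 pairs (running 10/27).
Total adjacent occupied pairs: 27; unlike-type pairs: 10.

10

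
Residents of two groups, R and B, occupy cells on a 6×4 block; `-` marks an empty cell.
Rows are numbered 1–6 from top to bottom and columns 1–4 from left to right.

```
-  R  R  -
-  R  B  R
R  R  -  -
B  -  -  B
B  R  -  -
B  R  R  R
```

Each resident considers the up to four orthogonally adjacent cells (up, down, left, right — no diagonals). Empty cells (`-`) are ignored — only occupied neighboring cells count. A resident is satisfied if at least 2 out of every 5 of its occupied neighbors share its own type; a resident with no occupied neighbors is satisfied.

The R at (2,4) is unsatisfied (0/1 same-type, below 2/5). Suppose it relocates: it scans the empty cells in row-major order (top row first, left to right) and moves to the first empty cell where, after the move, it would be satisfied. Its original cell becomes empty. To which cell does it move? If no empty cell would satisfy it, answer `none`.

Vacating (2,4). Empty cells in order:
  (1,1): 1/1 same-type → satisfied — stop here.

(1,1)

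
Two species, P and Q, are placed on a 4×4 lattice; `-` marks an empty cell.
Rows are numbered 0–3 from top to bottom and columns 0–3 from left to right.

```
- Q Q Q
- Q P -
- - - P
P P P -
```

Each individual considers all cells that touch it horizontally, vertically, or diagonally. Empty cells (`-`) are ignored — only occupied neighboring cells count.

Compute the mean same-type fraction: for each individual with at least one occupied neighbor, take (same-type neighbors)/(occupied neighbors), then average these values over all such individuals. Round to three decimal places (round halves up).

Row 0: (0,1)Q 2/3 · (0,2)Q 3/4 · (0,3)Q 1/2
Row 1: (1,1)Q 2/3 · (1,2)P 1/5
Row 2: (2,3)P 2/2
Row 3: (3,0)P 1/1 · (3,1)P 2/2 · (3,2)P 2/2
Sum over 9 individuals: 2/3 + 3/4 + 1/2 + 2/3 + 1/5 + 2/2 + 1/1 + 2/2 + 2/2 = 407/60; mean = 407/60 ÷ 9 = 407/540 = 0.753703… → 0.754.

0.754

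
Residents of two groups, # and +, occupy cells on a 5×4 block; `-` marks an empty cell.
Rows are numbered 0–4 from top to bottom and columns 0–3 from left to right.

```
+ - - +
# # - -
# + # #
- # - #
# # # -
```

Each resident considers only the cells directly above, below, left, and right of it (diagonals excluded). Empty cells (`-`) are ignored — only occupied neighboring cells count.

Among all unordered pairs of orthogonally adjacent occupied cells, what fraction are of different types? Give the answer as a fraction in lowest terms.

Scan each occupied cell's neighbors to the right and below so each pair is counted once.
From row 0: 1 unlike of 1 pairs (running 1/1).
From row 1: 1 unlike of 3 pairs (running 2/4).
From row 2: 3 unlike of 5 pairs (running 5/9).
From row 3: 0 unlike of 1 pairs (running 5/10).
From row 4: 0 unlike of 2 pairs (running 5/12).
Total adjacent occupied pairs: 12; unlike-type pairs: 5.
5/12 is already in lowest terms.

5/12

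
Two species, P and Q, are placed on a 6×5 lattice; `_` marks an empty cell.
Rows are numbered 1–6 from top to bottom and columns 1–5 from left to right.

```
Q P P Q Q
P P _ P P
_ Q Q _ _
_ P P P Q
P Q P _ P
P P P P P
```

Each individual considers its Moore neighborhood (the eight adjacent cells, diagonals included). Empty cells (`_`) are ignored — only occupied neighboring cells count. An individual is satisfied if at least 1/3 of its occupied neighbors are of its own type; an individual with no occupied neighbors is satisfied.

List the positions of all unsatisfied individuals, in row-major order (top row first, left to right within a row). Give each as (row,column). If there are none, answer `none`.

Row 1: (1,1)Q 0/3 ✗ · (1,2)P 3/4 ✓ · (1,3)P 3/4 ✓ · (1,4)Q 1/4 ✗ · (1,5)Q 1/3 ✓
Row 2: (2,1)P 2/4 ✓ · (2,2)P 3/6 ✓ · (2,4)P 2/5 ✓ · (2,5)P 1/3 ✓
Row 3: (3,2)Q 1/5 ✗ · (3,3)Q 1/6 ✗
Row 4: (4,2)P 3/6 ✓ · (4,3)P 3/6 ✓ · (4,4)P 3/5 ✓ · (4,5)Q 0/2 ✗
Row 5: (5,1)P 3/4 ✓ · (5,2)Q 0/7 ✗ · (5,3)P 6/7 ✓ · (5,5)P 3/4 ✓
Row 6: (6,1)P 2/3 ✓ · (6,2)P 4/5 ✓ · (6,3)P 3/4 ✓ · (6,4)P 4/4 ✓ · (6,5)P 2/2 ✓

(1,1), (1,4), (3,2), (3,3), (4,5), (5,2)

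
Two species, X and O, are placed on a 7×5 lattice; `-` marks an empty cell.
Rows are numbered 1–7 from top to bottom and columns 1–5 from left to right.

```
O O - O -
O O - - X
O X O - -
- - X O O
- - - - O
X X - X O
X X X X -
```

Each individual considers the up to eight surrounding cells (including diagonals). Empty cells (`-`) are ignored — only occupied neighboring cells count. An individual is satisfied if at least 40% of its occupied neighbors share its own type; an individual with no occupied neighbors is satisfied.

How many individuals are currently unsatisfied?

5

(1,1)O 3/3 ok
(1,2)O 3/3 ok
(1,4)O 0/1 unhappy
(2,1)O 4/5 ok
(2,2)O 5/6 ok
(2,5)X 0/1 unhappy
(3,1)O 2/3 ok
(3,2)X 1/5 unhappy
(3,3)O 2/4 ok
(4,3)X 1/3 unhappy
(4,4)O 3/4 ok
(4,5)O 2/2 ok
(5,5)O 3/4 ok
(6,1)X 3/3 ok
(6,2)X 4/4 ok
(6,4)X 2/4 ok
(6,5)O 1/3 unhappy
(7,1)X 3/3 ok
(7,2)X 4/4 ok
(7,3)X 4/4 ok
(7,4)X 2/3 ok
Unsatisfied: (1,4), (2,5), (3,2), (4,3), (6,5) — 5 in total.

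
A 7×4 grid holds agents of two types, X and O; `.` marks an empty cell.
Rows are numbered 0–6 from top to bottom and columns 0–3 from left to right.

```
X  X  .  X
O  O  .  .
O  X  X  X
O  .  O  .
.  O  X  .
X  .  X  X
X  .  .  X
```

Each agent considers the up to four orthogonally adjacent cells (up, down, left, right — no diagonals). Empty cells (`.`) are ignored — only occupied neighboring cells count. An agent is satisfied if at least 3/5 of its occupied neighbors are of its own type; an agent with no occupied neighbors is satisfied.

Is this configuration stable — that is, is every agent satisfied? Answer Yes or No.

No

Row 0: (0,0)X 1/2 ✗ · (0,1)X 1/2 ✗ · (0,3)X 0/0 ✓
Row 1: (1,0)O 2/3 ✓ · (1,1)O 1/3 ✗
Row 2: (2,0)O 2/3 ✓ · (2,1)X 1/3 ✗ · (2,2)X 2/3 ✓ · (2,3)X 1/1 ✓
Row 3: (3,0)O 1/1 ✓ · (3,2)O 0/2 ✗
Row 4: (4,1)O 0/1 ✗ · (4,2)X 1/3 ✗
Row 5: (5,0)X 1/1 ✓ · (5,2)X 2/2 ✓ · (5,3)X 2/2 ✓
Row 6: (6,0)X 1/1 ✓ · (6,3)X 1/1 ✓
For instance (0,0) has only 1/2 same-type neighbors, below 3/5.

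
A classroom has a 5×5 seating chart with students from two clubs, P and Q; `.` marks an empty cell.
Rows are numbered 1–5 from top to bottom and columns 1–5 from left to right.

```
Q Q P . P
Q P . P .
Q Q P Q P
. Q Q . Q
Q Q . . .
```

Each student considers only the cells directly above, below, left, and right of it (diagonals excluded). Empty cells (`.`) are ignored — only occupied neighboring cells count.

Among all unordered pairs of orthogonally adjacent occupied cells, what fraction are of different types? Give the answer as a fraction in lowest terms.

Scan each occupied cell's neighbors to the right and below so each pair is counted once.
From row 1: 2 unlike of 4 pairs (running 2/4).
From row 2: 3 unlike of 4 pairs (running 5/8).
From row 3: 5 unlike of 7 pairs (running 10/15).
From row 4: 0 unlike of 2 pairs (running 10/17).
From row 5: 0 unlike of 1 pairs (running 10/18).
Total adjacent occupied pairs: 18; unlike-type pairs: 10.
10/18 reduces to 5/9.

5/9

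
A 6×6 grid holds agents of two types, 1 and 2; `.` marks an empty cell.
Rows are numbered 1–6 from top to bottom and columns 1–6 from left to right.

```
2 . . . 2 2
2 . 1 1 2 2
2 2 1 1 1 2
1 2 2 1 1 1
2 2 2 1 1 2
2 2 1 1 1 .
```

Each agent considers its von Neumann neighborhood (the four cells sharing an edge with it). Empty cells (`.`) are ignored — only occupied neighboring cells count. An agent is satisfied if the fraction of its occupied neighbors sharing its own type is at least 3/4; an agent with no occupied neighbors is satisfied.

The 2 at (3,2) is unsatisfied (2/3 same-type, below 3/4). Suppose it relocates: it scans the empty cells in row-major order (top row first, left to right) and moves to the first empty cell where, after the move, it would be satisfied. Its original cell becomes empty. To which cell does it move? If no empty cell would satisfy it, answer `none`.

(1,2)

Vacating (3,2). Empty cells in order:
  (1,2): 1/1 same-type → satisfied — stop here.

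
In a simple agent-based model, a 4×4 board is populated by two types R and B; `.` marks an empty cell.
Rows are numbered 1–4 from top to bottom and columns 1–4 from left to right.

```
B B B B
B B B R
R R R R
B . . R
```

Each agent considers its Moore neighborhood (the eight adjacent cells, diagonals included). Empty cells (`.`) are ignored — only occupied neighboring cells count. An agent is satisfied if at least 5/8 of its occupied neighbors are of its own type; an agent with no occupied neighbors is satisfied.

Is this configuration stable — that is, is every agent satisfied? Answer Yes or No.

No

(1,1)B 3/3 ✓
(1,2)B 5/5 ✓
(1,3)B 4/5 ✓
(1,4)B 2/3 ✓
(2,1)B 3/5 ✗
(2,2)B 5/8 ✓
(2,3)B 4/8 ✗
(2,4)R 2/5 ✗
(3,1)R 1/4 ✗
(3,2)R 2/6 ✗
(3,3)R 4/6 ✓
(3,4)R 3/4 ✓
(4,1)B 0/2 ✗
(4,4)R 2/2 ✓
For instance (2,1) has only 3/5 same-type neighbors, below 5/8.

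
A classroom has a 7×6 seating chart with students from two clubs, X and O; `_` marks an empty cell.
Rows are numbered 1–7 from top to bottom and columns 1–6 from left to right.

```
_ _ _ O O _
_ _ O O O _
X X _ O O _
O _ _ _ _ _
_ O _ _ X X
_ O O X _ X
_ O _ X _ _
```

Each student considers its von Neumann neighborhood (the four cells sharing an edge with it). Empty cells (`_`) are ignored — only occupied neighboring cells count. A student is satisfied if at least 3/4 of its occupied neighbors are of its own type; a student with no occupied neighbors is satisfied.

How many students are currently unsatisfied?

Row 1: (1,4)O 2/2 ✓ · (1,5)O 2/2 ✓
Row 2: (2,3)O 1/1 ✓ · (2,4)O 4/4 ✓ · (2,5)O 3/3 ✓
Row 3: (3,1)X 1/2 ✗ · (3,2)X 1/1 ✓ · (3,4)O 2/2 ✓ · (3,5)O 2/2 ✓
Row 4: (4,1)O 0/1 ✗
Row 5: (5,2)O 1/1 ✓ · (5,5)X 1/1 ✓ · (5,6)X 2/2 ✓
Row 6: (6,2)O 3/3 ✓ · (6,3)O 1/2 ✗ · (6,4)X 1/2 ✗ · (6,6)X 1/1 ✓
Row 7: (7,2)O 1/1 ✓ · (7,4)X 1/1 ✓
Unsatisfied: (3,1), (4,1), (6,3), (6,4) — 4 in total.

4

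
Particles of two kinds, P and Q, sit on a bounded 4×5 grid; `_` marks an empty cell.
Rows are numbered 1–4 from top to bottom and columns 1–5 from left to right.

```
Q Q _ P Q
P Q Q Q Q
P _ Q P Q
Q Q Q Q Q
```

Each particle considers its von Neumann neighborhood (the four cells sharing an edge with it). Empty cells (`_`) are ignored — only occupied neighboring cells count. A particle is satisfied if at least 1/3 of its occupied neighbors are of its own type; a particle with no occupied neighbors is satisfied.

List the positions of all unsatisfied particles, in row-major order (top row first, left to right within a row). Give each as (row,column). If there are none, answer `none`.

(1,4), (3,4)

(1,1)Q 1/2 ✓
(1,2)Q 2/2 ✓
(1,4)P 0/2 ✗
(1,5)Q 1/2 ✓
(2,1)P 1/3 ✓
(2,2)Q 2/3 ✓
(2,3)Q 3/3 ✓
(2,4)Q 2/4 ✓
(2,5)Q 3/3 ✓
(3,1)P 1/2 ✓
(3,3)Q 2/3 ✓
(3,4)P 0/4 ✗
(3,5)Q 2/3 ✓
(4,1)Q 1/2 ✓
(4,2)Q 2/2 ✓
(4,3)Q 3/3 ✓
(4,4)Q 2/3 ✓
(4,5)Q 2/2 ✓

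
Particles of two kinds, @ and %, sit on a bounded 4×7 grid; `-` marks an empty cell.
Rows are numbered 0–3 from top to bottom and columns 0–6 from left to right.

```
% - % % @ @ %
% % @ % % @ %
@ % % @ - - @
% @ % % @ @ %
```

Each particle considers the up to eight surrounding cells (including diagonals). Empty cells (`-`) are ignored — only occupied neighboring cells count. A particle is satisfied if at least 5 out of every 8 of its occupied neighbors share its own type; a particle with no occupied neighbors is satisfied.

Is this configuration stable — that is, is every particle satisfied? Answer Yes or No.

No

Row 0: (0,0)% 2/2 ok · (0,2)% 3/4 ok · (0,3)% 3/5 unhappy · (0,4)@ 2/5 unhappy · (0,5)@ 2/5 unhappy · (0,6)% 1/3 unhappy
Row 1: (1,0)% 3/4 ok · (1,1)% 5/7 ok · (1,2)@ 1/7 unhappy · (1,3)% 4/7 unhappy · (1,4)% 2/6 unhappy · (1,5)@ 3/6 unhappy · (1,6)% 1/4 unhappy
Row 2: (2,0)@ 1/5 unhappy · (2,1)% 5/8 ok · (2,2)% 5/8 ok · (2,3)@ 2/7 unhappy · (2,6)@ 2/4 unhappy
Row 3: (3,0)% 1/3 unhappy · (3,1)@ 1/5 unhappy · (3,2)% 3/5 unhappy · (3,3)% 2/4 unhappy · (3,4)@ 2/3 ok · (3,5)@ 2/3 ok · (3,6)% 0/2 unhappy
For instance (0,3) has only 3/5 same-type neighbors, below 5/8.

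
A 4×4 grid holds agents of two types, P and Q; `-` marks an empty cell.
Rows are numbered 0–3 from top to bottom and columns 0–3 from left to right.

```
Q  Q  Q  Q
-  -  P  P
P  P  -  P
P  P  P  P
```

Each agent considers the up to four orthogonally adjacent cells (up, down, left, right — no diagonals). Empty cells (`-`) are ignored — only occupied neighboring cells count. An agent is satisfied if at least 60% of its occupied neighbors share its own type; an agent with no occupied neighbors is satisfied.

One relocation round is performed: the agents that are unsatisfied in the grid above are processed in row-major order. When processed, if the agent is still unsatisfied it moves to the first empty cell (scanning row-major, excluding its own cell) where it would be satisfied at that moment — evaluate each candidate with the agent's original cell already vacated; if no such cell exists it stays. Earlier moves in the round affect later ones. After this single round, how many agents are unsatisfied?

2

Initially unsatisfied (in order): (0,3), (1,2).
  (0,3): no empty cell satisfies it; stays.
  (1,2) → (2,2).
Resulting grid:
Q Q Q Q
- - - P
P P P P
P P P P
Unsatisfied now: (0,3), (1,3).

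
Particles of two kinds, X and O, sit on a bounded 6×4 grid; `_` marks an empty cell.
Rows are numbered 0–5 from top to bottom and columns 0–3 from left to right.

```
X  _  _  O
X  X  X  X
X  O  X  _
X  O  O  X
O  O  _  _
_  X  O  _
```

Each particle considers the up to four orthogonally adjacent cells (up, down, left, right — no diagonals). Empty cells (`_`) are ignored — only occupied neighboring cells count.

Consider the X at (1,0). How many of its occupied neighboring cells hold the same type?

Occupied neighbors of (1,0): (0,0)=X, (2,0)=X, (1,1)=X.
Same type (X): 3 of 3.

3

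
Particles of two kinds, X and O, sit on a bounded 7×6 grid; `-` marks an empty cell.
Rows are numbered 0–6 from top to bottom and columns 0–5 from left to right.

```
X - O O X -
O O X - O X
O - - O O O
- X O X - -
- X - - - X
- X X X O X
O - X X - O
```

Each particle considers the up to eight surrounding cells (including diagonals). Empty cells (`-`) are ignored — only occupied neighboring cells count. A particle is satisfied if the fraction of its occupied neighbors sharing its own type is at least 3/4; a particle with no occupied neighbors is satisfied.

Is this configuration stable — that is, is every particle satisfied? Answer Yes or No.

No

(0,0)X 0/2 unhappy
(0,2)O 2/3 unhappy
(0,3)O 2/4 unhappy
(0,4)X 1/3 unhappy
(1,0)O 2/3 unhappy
(1,1)O 3/5 unhappy
(1,2)X 0/4 unhappy
(1,4)O 4/6 unhappy
(1,5)X 1/4 unhappy
(2,0)O 2/3 unhappy
(2,3)O 3/5 unhappy
(2,4)O 3/5 unhappy
(2,5)O 2/3 unhappy
(3,1)X 1/3 unhappy
(3,2)O 1/4 unhappy
(3,3)X 0/3 unhappy
(4,1)X 3/4 ok
(4,5)X 1/2 unhappy
(5,1)X 3/4 ok
(5,2)X 5/5 ok
(5,3)X 3/4 ok
(5,4)O 1/5 unhappy
(5,5)X 1/3 unhappy
(6,0)O 0/1 unhappy
(6,2)X 4/4 ok
(6,3)X 3/4 ok
(6,5)O 1/2 unhappy
For instance (0,0) has only 0/2 same-type neighbors, below 3/4.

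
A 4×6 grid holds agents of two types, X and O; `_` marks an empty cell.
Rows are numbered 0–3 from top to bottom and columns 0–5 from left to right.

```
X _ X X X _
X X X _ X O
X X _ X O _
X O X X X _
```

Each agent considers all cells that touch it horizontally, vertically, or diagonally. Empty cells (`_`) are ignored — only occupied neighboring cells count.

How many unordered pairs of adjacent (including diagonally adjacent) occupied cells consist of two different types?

10

Scan each occupied cell's neighbors to the right and below (and the two forward diagonals) so each pair is counted once.
From row 0: 1 unlike of 10 pairs (running 1/10).
From row 1: 2 unlike of 12 pairs (running 3/22).
From row 2: 5 unlike of 12 pairs (running 8/34).
From row 3: 2 unlike of 4 pairs (running 10/38).
Total adjacent occupied pairs: 38; unlike-type pairs: 10.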